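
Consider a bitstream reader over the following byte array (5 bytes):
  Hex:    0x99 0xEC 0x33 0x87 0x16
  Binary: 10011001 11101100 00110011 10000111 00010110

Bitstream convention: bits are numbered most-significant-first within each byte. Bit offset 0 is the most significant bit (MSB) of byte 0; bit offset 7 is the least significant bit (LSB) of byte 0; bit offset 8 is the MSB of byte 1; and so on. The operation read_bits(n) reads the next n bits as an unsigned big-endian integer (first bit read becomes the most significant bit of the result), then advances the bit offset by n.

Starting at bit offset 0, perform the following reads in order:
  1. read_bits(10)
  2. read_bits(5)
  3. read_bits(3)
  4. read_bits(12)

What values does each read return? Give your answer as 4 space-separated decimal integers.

Answer: 615 22 0 3297

Derivation:
Read 1: bits[0:10] width=10 -> value=615 (bin 1001100111); offset now 10 = byte 1 bit 2; 30 bits remain
Read 2: bits[10:15] width=5 -> value=22 (bin 10110); offset now 15 = byte 1 bit 7; 25 bits remain
Read 3: bits[15:18] width=3 -> value=0 (bin 000); offset now 18 = byte 2 bit 2; 22 bits remain
Read 4: bits[18:30] width=12 -> value=3297 (bin 110011100001); offset now 30 = byte 3 bit 6; 10 bits remain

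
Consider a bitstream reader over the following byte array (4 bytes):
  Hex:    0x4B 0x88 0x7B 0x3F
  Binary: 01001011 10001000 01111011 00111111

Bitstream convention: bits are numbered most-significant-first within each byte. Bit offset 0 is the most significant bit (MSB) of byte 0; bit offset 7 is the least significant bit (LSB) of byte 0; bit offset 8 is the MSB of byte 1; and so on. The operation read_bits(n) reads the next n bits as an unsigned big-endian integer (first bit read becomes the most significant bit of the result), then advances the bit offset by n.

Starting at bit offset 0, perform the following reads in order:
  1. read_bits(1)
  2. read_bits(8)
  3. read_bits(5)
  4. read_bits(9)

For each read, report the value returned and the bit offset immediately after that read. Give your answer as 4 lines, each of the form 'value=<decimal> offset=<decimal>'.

Read 1: bits[0:1] width=1 -> value=0 (bin 0); offset now 1 = byte 0 bit 1; 31 bits remain
Read 2: bits[1:9] width=8 -> value=151 (bin 10010111); offset now 9 = byte 1 bit 1; 23 bits remain
Read 3: bits[9:14] width=5 -> value=2 (bin 00010); offset now 14 = byte 1 bit 6; 18 bits remain
Read 4: bits[14:23] width=9 -> value=61 (bin 000111101); offset now 23 = byte 2 bit 7; 9 bits remain

Answer: value=0 offset=1
value=151 offset=9
value=2 offset=14
value=61 offset=23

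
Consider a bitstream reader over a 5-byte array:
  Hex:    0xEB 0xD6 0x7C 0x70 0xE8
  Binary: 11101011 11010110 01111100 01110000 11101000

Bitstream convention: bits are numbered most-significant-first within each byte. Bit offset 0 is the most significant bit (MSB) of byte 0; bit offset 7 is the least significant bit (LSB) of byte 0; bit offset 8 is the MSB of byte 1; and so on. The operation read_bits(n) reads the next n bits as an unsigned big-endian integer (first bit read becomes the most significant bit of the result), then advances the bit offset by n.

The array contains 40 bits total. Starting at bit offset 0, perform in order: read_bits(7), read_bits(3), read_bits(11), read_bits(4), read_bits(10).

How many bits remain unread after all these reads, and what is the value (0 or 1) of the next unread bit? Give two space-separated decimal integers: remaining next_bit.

Answer: 5 0

Derivation:
Read 1: bits[0:7] width=7 -> value=117 (bin 1110101); offset now 7 = byte 0 bit 7; 33 bits remain
Read 2: bits[7:10] width=3 -> value=7 (bin 111); offset now 10 = byte 1 bit 2; 30 bits remain
Read 3: bits[10:21] width=11 -> value=719 (bin 01011001111); offset now 21 = byte 2 bit 5; 19 bits remain
Read 4: bits[21:25] width=4 -> value=8 (bin 1000); offset now 25 = byte 3 bit 1; 15 bits remain
Read 5: bits[25:35] width=10 -> value=903 (bin 1110000111); offset now 35 = byte 4 bit 3; 5 bits remain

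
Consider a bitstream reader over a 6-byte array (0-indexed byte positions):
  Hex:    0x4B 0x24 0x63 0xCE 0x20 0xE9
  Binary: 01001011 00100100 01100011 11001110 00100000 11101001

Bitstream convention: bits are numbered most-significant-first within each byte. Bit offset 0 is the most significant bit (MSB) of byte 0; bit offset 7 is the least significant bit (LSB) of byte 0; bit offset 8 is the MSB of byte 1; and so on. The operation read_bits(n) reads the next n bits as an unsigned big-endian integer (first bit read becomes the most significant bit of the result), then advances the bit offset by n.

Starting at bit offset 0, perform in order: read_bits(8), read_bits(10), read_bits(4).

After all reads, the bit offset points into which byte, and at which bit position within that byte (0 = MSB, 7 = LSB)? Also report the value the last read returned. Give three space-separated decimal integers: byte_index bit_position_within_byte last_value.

Answer: 2 6 8

Derivation:
Read 1: bits[0:8] width=8 -> value=75 (bin 01001011); offset now 8 = byte 1 bit 0; 40 bits remain
Read 2: bits[8:18] width=10 -> value=145 (bin 0010010001); offset now 18 = byte 2 bit 2; 30 bits remain
Read 3: bits[18:22] width=4 -> value=8 (bin 1000); offset now 22 = byte 2 bit 6; 26 bits remain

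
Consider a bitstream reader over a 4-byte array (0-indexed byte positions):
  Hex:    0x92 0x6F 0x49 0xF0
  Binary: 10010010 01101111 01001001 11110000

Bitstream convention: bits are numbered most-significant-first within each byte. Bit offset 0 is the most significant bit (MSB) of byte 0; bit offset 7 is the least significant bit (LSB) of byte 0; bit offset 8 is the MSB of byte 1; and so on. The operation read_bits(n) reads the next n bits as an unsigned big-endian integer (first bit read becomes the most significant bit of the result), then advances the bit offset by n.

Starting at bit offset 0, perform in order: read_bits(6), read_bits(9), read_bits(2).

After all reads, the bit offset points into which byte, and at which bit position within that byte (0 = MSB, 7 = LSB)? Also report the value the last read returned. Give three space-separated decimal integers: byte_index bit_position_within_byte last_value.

Answer: 2 1 2

Derivation:
Read 1: bits[0:6] width=6 -> value=36 (bin 100100); offset now 6 = byte 0 bit 6; 26 bits remain
Read 2: bits[6:15] width=9 -> value=311 (bin 100110111); offset now 15 = byte 1 bit 7; 17 bits remain
Read 3: bits[15:17] width=2 -> value=2 (bin 10); offset now 17 = byte 2 bit 1; 15 bits remain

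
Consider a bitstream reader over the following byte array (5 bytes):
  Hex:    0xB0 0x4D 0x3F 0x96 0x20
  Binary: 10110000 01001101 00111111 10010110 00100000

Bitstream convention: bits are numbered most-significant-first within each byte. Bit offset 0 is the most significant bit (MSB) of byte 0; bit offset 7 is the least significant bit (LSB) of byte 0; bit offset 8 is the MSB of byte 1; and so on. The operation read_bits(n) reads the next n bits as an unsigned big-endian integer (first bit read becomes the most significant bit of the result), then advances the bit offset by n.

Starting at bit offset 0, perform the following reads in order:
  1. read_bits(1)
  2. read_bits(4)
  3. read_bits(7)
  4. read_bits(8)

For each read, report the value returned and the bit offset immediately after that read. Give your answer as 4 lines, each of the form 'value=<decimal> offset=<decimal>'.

Read 1: bits[0:1] width=1 -> value=1 (bin 1); offset now 1 = byte 0 bit 1; 39 bits remain
Read 2: bits[1:5] width=4 -> value=6 (bin 0110); offset now 5 = byte 0 bit 5; 35 bits remain
Read 3: bits[5:12] width=7 -> value=4 (bin 0000100); offset now 12 = byte 1 bit 4; 28 bits remain
Read 4: bits[12:20] width=8 -> value=211 (bin 11010011); offset now 20 = byte 2 bit 4; 20 bits remain

Answer: value=1 offset=1
value=6 offset=5
value=4 offset=12
value=211 offset=20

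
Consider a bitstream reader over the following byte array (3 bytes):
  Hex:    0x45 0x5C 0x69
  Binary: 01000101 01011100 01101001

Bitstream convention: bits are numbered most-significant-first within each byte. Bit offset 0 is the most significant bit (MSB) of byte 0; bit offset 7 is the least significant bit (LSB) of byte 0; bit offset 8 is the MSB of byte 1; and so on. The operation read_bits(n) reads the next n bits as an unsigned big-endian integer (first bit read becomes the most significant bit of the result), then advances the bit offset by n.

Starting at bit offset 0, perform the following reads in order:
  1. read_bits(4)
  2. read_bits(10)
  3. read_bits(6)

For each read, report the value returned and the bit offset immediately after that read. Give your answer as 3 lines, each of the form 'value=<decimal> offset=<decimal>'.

Read 1: bits[0:4] width=4 -> value=4 (bin 0100); offset now 4 = byte 0 bit 4; 20 bits remain
Read 2: bits[4:14] width=10 -> value=343 (bin 0101010111); offset now 14 = byte 1 bit 6; 10 bits remain
Read 3: bits[14:20] width=6 -> value=6 (bin 000110); offset now 20 = byte 2 bit 4; 4 bits remain

Answer: value=4 offset=4
value=343 offset=14
value=6 offset=20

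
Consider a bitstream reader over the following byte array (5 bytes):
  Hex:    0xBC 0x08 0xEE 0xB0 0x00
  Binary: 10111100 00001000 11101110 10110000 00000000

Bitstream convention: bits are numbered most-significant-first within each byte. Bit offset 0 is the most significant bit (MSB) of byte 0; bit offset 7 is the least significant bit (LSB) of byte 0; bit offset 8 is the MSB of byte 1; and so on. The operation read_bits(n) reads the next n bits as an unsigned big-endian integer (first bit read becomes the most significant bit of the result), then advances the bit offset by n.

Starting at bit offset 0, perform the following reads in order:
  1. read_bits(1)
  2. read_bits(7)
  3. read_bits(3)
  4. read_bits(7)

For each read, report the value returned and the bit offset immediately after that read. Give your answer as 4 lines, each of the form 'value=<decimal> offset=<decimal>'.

Answer: value=1 offset=1
value=60 offset=8
value=0 offset=11
value=35 offset=18

Derivation:
Read 1: bits[0:1] width=1 -> value=1 (bin 1); offset now 1 = byte 0 bit 1; 39 bits remain
Read 2: bits[1:8] width=7 -> value=60 (bin 0111100); offset now 8 = byte 1 bit 0; 32 bits remain
Read 3: bits[8:11] width=3 -> value=0 (bin 000); offset now 11 = byte 1 bit 3; 29 bits remain
Read 4: bits[11:18] width=7 -> value=35 (bin 0100011); offset now 18 = byte 2 bit 2; 22 bits remain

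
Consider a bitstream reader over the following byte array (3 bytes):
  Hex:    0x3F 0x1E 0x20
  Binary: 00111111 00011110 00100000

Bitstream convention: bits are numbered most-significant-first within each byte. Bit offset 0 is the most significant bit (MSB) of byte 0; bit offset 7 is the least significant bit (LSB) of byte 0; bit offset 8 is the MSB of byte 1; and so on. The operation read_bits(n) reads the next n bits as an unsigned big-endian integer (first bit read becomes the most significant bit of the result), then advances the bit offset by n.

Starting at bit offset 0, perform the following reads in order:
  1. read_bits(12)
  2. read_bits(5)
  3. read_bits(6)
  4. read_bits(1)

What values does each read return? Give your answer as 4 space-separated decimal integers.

Read 1: bits[0:12] width=12 -> value=1009 (bin 001111110001); offset now 12 = byte 1 bit 4; 12 bits remain
Read 2: bits[12:17] width=5 -> value=28 (bin 11100); offset now 17 = byte 2 bit 1; 7 bits remain
Read 3: bits[17:23] width=6 -> value=16 (bin 010000); offset now 23 = byte 2 bit 7; 1 bits remain
Read 4: bits[23:24] width=1 -> value=0 (bin 0); offset now 24 = byte 3 bit 0; 0 bits remain

Answer: 1009 28 16 0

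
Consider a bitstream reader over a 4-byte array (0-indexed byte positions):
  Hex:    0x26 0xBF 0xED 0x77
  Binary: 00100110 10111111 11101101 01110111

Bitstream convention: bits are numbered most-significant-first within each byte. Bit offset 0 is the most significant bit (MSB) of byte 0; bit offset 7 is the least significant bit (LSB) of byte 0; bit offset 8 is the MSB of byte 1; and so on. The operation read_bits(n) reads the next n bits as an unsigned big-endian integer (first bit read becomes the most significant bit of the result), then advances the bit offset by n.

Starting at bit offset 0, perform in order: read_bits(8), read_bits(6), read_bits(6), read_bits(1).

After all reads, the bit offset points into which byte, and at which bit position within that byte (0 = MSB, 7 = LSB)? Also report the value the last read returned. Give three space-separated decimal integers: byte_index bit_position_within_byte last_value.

Answer: 2 5 1

Derivation:
Read 1: bits[0:8] width=8 -> value=38 (bin 00100110); offset now 8 = byte 1 bit 0; 24 bits remain
Read 2: bits[8:14] width=6 -> value=47 (bin 101111); offset now 14 = byte 1 bit 6; 18 bits remain
Read 3: bits[14:20] width=6 -> value=62 (bin 111110); offset now 20 = byte 2 bit 4; 12 bits remain
Read 4: bits[20:21] width=1 -> value=1 (bin 1); offset now 21 = byte 2 bit 5; 11 bits remain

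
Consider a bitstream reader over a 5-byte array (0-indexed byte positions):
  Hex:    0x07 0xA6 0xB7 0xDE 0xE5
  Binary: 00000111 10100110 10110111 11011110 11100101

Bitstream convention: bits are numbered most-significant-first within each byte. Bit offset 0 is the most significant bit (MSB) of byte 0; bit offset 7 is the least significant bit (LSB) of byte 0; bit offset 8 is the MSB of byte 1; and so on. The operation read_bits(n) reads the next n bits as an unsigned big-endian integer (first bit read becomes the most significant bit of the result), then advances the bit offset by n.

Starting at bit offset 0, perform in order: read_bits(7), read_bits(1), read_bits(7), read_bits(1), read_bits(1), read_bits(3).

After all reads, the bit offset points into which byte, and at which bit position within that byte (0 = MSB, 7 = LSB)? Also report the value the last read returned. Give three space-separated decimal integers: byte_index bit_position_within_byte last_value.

Read 1: bits[0:7] width=7 -> value=3 (bin 0000011); offset now 7 = byte 0 bit 7; 33 bits remain
Read 2: bits[7:8] width=1 -> value=1 (bin 1); offset now 8 = byte 1 bit 0; 32 bits remain
Read 3: bits[8:15] width=7 -> value=83 (bin 1010011); offset now 15 = byte 1 bit 7; 25 bits remain
Read 4: bits[15:16] width=1 -> value=0 (bin 0); offset now 16 = byte 2 bit 0; 24 bits remain
Read 5: bits[16:17] width=1 -> value=1 (bin 1); offset now 17 = byte 2 bit 1; 23 bits remain
Read 6: bits[17:20] width=3 -> value=3 (bin 011); offset now 20 = byte 2 bit 4; 20 bits remain

Answer: 2 4 3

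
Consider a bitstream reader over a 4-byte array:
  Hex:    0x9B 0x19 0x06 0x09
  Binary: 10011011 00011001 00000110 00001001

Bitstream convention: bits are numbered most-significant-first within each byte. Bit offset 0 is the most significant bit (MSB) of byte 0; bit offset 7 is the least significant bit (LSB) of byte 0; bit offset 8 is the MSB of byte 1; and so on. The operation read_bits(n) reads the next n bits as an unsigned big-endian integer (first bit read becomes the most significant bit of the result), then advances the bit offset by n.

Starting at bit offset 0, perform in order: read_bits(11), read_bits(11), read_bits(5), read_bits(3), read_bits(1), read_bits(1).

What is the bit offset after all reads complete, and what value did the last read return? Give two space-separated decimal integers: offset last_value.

Answer: 32 1

Derivation:
Read 1: bits[0:11] width=11 -> value=1240 (bin 10011011000); offset now 11 = byte 1 bit 3; 21 bits remain
Read 2: bits[11:22] width=11 -> value=1601 (bin 11001000001); offset now 22 = byte 2 bit 6; 10 bits remain
Read 3: bits[22:27] width=5 -> value=16 (bin 10000); offset now 27 = byte 3 bit 3; 5 bits remain
Read 4: bits[27:30] width=3 -> value=2 (bin 010); offset now 30 = byte 3 bit 6; 2 bits remain
Read 5: bits[30:31] width=1 -> value=0 (bin 0); offset now 31 = byte 3 bit 7; 1 bits remain
Read 6: bits[31:32] width=1 -> value=1 (bin 1); offset now 32 = byte 4 bit 0; 0 bits remain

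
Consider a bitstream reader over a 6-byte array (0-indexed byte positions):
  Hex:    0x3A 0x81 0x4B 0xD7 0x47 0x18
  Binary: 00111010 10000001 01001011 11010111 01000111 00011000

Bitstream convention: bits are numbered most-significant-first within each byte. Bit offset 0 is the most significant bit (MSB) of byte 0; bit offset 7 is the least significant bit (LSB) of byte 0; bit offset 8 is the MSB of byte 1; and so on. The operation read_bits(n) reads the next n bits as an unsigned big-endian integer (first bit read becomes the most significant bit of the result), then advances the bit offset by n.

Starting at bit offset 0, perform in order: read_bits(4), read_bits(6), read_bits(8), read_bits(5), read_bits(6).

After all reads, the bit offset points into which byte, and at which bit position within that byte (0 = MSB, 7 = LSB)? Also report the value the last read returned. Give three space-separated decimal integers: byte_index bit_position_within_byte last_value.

Answer: 3 5 58

Derivation:
Read 1: bits[0:4] width=4 -> value=3 (bin 0011); offset now 4 = byte 0 bit 4; 44 bits remain
Read 2: bits[4:10] width=6 -> value=42 (bin 101010); offset now 10 = byte 1 bit 2; 38 bits remain
Read 3: bits[10:18] width=8 -> value=5 (bin 00000101); offset now 18 = byte 2 bit 2; 30 bits remain
Read 4: bits[18:23] width=5 -> value=5 (bin 00101); offset now 23 = byte 2 bit 7; 25 bits remain
Read 5: bits[23:29] width=6 -> value=58 (bin 111010); offset now 29 = byte 3 bit 5; 19 bits remain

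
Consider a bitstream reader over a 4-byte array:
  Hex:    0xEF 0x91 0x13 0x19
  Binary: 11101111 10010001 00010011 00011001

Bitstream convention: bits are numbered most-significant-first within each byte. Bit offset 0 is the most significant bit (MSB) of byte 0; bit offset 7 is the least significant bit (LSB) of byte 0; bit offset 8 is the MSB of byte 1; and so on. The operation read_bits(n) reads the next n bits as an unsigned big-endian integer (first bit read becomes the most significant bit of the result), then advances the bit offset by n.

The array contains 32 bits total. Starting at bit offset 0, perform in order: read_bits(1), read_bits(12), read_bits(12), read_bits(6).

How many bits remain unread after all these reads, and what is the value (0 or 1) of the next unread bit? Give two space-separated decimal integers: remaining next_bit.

Read 1: bits[0:1] width=1 -> value=1 (bin 1); offset now 1 = byte 0 bit 1; 31 bits remain
Read 2: bits[1:13] width=12 -> value=3570 (bin 110111110010); offset now 13 = byte 1 bit 5; 19 bits remain
Read 3: bits[13:25] width=12 -> value=550 (bin 001000100110); offset now 25 = byte 3 bit 1; 7 bits remain
Read 4: bits[25:31] width=6 -> value=12 (bin 001100); offset now 31 = byte 3 bit 7; 1 bits remain

Answer: 1 1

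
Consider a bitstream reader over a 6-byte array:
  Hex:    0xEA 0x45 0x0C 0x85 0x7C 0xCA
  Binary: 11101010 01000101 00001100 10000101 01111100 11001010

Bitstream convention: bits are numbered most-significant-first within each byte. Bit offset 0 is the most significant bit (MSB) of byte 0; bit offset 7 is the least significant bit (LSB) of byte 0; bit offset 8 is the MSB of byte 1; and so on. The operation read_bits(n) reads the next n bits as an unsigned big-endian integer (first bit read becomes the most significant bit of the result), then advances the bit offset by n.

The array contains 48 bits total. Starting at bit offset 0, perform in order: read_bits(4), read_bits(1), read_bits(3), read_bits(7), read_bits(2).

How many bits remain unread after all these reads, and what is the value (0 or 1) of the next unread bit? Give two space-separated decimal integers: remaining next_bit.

Read 1: bits[0:4] width=4 -> value=14 (bin 1110); offset now 4 = byte 0 bit 4; 44 bits remain
Read 2: bits[4:5] width=1 -> value=1 (bin 1); offset now 5 = byte 0 bit 5; 43 bits remain
Read 3: bits[5:8] width=3 -> value=2 (bin 010); offset now 8 = byte 1 bit 0; 40 bits remain
Read 4: bits[8:15] width=7 -> value=34 (bin 0100010); offset now 15 = byte 1 bit 7; 33 bits remain
Read 5: bits[15:17] width=2 -> value=2 (bin 10); offset now 17 = byte 2 bit 1; 31 bits remain

Answer: 31 0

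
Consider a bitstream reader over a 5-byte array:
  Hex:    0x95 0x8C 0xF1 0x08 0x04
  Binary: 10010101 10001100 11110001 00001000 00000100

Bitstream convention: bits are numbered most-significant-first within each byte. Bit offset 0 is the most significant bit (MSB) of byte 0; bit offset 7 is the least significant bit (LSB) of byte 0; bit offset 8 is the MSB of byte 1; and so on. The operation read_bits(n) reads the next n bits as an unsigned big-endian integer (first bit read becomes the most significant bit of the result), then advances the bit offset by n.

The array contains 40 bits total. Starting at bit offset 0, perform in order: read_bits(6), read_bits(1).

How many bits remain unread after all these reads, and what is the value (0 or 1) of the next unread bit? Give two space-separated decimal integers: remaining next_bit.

Read 1: bits[0:6] width=6 -> value=37 (bin 100101); offset now 6 = byte 0 bit 6; 34 bits remain
Read 2: bits[6:7] width=1 -> value=0 (bin 0); offset now 7 = byte 0 bit 7; 33 bits remain

Answer: 33 1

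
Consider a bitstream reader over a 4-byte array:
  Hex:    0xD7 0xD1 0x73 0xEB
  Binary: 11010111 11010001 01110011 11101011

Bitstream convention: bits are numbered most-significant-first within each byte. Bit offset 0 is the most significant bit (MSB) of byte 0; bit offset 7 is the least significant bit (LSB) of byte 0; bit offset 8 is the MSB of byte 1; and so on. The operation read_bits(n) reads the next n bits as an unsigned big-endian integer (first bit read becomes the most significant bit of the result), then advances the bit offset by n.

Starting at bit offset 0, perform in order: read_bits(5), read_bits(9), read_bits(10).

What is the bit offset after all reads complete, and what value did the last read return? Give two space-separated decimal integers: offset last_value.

Read 1: bits[0:5] width=5 -> value=26 (bin 11010); offset now 5 = byte 0 bit 5; 27 bits remain
Read 2: bits[5:14] width=9 -> value=500 (bin 111110100); offset now 14 = byte 1 bit 6; 18 bits remain
Read 3: bits[14:24] width=10 -> value=371 (bin 0101110011); offset now 24 = byte 3 bit 0; 8 bits remain

Answer: 24 371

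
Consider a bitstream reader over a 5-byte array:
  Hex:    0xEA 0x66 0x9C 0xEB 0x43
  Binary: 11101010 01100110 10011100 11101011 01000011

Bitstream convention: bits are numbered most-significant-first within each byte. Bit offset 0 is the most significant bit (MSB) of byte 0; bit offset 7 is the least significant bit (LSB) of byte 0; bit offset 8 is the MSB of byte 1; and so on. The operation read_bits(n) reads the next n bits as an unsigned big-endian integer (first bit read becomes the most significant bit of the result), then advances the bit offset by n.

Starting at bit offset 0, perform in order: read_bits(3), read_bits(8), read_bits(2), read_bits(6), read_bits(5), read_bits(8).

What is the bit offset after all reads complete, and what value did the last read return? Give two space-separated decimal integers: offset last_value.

Read 1: bits[0:3] width=3 -> value=7 (bin 111); offset now 3 = byte 0 bit 3; 37 bits remain
Read 2: bits[3:11] width=8 -> value=83 (bin 01010011); offset now 11 = byte 1 bit 3; 29 bits remain
Read 3: bits[11:13] width=2 -> value=0 (bin 00); offset now 13 = byte 1 bit 5; 27 bits remain
Read 4: bits[13:19] width=6 -> value=52 (bin 110100); offset now 19 = byte 2 bit 3; 21 bits remain
Read 5: bits[19:24] width=5 -> value=28 (bin 11100); offset now 24 = byte 3 bit 0; 16 bits remain
Read 6: bits[24:32] width=8 -> value=235 (bin 11101011); offset now 32 = byte 4 bit 0; 8 bits remain

Answer: 32 235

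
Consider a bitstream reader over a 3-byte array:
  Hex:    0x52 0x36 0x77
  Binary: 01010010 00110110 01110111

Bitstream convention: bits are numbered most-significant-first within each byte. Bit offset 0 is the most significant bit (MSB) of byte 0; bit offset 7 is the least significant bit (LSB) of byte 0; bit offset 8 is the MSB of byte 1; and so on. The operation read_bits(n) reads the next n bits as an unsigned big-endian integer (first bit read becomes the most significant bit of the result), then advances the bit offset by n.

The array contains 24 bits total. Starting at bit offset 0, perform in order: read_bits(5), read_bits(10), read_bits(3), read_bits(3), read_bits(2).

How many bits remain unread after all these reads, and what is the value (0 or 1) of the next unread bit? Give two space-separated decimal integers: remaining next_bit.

Answer: 1 1

Derivation:
Read 1: bits[0:5] width=5 -> value=10 (bin 01010); offset now 5 = byte 0 bit 5; 19 bits remain
Read 2: bits[5:15] width=10 -> value=283 (bin 0100011011); offset now 15 = byte 1 bit 7; 9 bits remain
Read 3: bits[15:18] width=3 -> value=1 (bin 001); offset now 18 = byte 2 bit 2; 6 bits remain
Read 4: bits[18:21] width=3 -> value=6 (bin 110); offset now 21 = byte 2 bit 5; 3 bits remain
Read 5: bits[21:23] width=2 -> value=3 (bin 11); offset now 23 = byte 2 bit 7; 1 bits remain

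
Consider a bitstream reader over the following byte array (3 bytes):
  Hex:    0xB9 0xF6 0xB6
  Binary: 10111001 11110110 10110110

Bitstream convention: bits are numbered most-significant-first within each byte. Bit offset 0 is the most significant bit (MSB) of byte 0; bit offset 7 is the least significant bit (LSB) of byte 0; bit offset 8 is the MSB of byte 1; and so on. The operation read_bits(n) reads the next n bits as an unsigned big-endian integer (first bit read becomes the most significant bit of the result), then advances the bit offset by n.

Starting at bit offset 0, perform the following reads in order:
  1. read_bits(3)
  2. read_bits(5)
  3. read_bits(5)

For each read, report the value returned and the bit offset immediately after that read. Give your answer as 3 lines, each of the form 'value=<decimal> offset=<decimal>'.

Answer: value=5 offset=3
value=25 offset=8
value=30 offset=13

Derivation:
Read 1: bits[0:3] width=3 -> value=5 (bin 101); offset now 3 = byte 0 bit 3; 21 bits remain
Read 2: bits[3:8] width=5 -> value=25 (bin 11001); offset now 8 = byte 1 bit 0; 16 bits remain
Read 3: bits[8:13] width=5 -> value=30 (bin 11110); offset now 13 = byte 1 bit 5; 11 bits remain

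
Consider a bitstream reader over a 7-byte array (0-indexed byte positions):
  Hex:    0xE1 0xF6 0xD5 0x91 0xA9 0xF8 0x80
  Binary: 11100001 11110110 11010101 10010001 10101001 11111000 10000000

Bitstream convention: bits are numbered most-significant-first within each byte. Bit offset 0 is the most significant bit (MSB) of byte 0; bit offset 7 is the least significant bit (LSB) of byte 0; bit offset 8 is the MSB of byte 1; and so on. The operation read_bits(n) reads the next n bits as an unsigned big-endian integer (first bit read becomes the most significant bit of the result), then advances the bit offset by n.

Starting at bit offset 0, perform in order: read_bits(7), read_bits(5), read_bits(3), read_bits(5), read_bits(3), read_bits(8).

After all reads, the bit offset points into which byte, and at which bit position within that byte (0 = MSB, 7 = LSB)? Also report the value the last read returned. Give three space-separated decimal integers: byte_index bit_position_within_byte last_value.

Answer: 3 7 200

Derivation:
Read 1: bits[0:7] width=7 -> value=112 (bin 1110000); offset now 7 = byte 0 bit 7; 49 bits remain
Read 2: bits[7:12] width=5 -> value=31 (bin 11111); offset now 12 = byte 1 bit 4; 44 bits remain
Read 3: bits[12:15] width=3 -> value=3 (bin 011); offset now 15 = byte 1 bit 7; 41 bits remain
Read 4: bits[15:20] width=5 -> value=13 (bin 01101); offset now 20 = byte 2 bit 4; 36 bits remain
Read 5: bits[20:23] width=3 -> value=2 (bin 010); offset now 23 = byte 2 bit 7; 33 bits remain
Read 6: bits[23:31] width=8 -> value=200 (bin 11001000); offset now 31 = byte 3 bit 7; 25 bits remain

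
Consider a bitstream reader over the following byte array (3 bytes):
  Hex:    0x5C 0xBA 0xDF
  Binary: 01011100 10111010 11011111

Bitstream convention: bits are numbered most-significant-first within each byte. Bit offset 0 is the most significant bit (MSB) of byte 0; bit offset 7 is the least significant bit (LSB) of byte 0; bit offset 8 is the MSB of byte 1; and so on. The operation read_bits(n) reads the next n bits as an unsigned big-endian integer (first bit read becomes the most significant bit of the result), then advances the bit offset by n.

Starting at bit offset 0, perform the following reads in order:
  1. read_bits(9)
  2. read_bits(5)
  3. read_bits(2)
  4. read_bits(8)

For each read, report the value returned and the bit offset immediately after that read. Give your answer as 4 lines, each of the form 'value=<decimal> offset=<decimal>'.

Answer: value=185 offset=9
value=14 offset=14
value=2 offset=16
value=223 offset=24

Derivation:
Read 1: bits[0:9] width=9 -> value=185 (bin 010111001); offset now 9 = byte 1 bit 1; 15 bits remain
Read 2: bits[9:14] width=5 -> value=14 (bin 01110); offset now 14 = byte 1 bit 6; 10 bits remain
Read 3: bits[14:16] width=2 -> value=2 (bin 10); offset now 16 = byte 2 bit 0; 8 bits remain
Read 4: bits[16:24] width=8 -> value=223 (bin 11011111); offset now 24 = byte 3 bit 0; 0 bits remain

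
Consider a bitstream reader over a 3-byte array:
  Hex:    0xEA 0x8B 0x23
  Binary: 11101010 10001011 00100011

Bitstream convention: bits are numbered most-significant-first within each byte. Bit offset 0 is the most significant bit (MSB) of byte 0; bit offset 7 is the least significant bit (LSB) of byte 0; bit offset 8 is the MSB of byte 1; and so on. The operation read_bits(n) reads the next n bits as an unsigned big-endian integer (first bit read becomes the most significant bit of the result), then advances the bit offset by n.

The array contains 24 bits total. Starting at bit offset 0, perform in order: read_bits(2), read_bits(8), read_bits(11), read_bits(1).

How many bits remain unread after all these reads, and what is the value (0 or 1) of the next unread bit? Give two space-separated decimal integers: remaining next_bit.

Answer: 2 1

Derivation:
Read 1: bits[0:2] width=2 -> value=3 (bin 11); offset now 2 = byte 0 bit 2; 22 bits remain
Read 2: bits[2:10] width=8 -> value=170 (bin 10101010); offset now 10 = byte 1 bit 2; 14 bits remain
Read 3: bits[10:21] width=11 -> value=356 (bin 00101100100); offset now 21 = byte 2 bit 5; 3 bits remain
Read 4: bits[21:22] width=1 -> value=0 (bin 0); offset now 22 = byte 2 bit 6; 2 bits remain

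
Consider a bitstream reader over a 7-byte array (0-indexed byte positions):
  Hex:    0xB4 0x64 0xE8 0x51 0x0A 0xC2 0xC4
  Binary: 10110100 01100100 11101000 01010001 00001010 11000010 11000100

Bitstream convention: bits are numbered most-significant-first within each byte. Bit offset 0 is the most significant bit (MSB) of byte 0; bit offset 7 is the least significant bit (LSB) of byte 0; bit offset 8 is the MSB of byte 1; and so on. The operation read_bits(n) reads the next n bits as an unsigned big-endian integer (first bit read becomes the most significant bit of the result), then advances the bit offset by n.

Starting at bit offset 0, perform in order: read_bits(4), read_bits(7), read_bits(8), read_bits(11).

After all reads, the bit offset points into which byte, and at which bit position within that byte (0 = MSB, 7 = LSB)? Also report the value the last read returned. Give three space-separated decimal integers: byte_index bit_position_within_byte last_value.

Answer: 3 6 532

Derivation:
Read 1: bits[0:4] width=4 -> value=11 (bin 1011); offset now 4 = byte 0 bit 4; 52 bits remain
Read 2: bits[4:11] width=7 -> value=35 (bin 0100011); offset now 11 = byte 1 bit 3; 45 bits remain
Read 3: bits[11:19] width=8 -> value=39 (bin 00100111); offset now 19 = byte 2 bit 3; 37 bits remain
Read 4: bits[19:30] width=11 -> value=532 (bin 01000010100); offset now 30 = byte 3 bit 6; 26 bits remain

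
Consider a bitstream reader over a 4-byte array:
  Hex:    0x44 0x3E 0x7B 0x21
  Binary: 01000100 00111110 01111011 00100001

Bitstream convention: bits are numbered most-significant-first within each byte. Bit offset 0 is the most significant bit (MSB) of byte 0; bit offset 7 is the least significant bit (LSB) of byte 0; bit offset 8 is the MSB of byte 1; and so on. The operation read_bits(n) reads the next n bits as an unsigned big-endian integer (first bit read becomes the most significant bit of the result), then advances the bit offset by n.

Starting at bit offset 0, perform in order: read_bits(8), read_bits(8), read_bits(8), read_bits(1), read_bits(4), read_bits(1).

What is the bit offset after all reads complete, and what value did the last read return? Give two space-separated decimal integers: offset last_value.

Read 1: bits[0:8] width=8 -> value=68 (bin 01000100); offset now 8 = byte 1 bit 0; 24 bits remain
Read 2: bits[8:16] width=8 -> value=62 (bin 00111110); offset now 16 = byte 2 bit 0; 16 bits remain
Read 3: bits[16:24] width=8 -> value=123 (bin 01111011); offset now 24 = byte 3 bit 0; 8 bits remain
Read 4: bits[24:25] width=1 -> value=0 (bin 0); offset now 25 = byte 3 bit 1; 7 bits remain
Read 5: bits[25:29] width=4 -> value=4 (bin 0100); offset now 29 = byte 3 bit 5; 3 bits remain
Read 6: bits[29:30] width=1 -> value=0 (bin 0); offset now 30 = byte 3 bit 6; 2 bits remain

Answer: 30 0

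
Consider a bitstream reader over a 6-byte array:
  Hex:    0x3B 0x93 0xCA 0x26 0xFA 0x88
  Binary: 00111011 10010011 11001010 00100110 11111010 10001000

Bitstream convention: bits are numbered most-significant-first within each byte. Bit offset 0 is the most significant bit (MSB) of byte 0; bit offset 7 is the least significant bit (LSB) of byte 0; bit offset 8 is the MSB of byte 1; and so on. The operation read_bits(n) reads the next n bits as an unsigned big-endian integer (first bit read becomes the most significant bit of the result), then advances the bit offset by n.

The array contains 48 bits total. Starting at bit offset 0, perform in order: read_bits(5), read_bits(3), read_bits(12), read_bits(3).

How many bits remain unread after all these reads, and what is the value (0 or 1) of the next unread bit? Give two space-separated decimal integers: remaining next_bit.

Answer: 25 0

Derivation:
Read 1: bits[0:5] width=5 -> value=7 (bin 00111); offset now 5 = byte 0 bit 5; 43 bits remain
Read 2: bits[5:8] width=3 -> value=3 (bin 011); offset now 8 = byte 1 bit 0; 40 bits remain
Read 3: bits[8:20] width=12 -> value=2364 (bin 100100111100); offset now 20 = byte 2 bit 4; 28 bits remain
Read 4: bits[20:23] width=3 -> value=5 (bin 101); offset now 23 = byte 2 bit 7; 25 bits remain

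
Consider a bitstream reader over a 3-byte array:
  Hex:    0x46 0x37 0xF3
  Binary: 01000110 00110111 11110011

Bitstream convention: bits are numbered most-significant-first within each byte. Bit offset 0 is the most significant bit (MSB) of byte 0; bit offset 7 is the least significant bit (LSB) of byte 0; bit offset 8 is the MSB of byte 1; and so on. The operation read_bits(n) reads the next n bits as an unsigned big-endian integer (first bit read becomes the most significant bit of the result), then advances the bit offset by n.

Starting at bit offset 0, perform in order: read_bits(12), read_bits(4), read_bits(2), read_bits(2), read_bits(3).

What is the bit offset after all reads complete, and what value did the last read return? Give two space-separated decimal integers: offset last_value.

Read 1: bits[0:12] width=12 -> value=1123 (bin 010001100011); offset now 12 = byte 1 bit 4; 12 bits remain
Read 2: bits[12:16] width=4 -> value=7 (bin 0111); offset now 16 = byte 2 bit 0; 8 bits remain
Read 3: bits[16:18] width=2 -> value=3 (bin 11); offset now 18 = byte 2 bit 2; 6 bits remain
Read 4: bits[18:20] width=2 -> value=3 (bin 11); offset now 20 = byte 2 bit 4; 4 bits remain
Read 5: bits[20:23] width=3 -> value=1 (bin 001); offset now 23 = byte 2 bit 7; 1 bits remain

Answer: 23 1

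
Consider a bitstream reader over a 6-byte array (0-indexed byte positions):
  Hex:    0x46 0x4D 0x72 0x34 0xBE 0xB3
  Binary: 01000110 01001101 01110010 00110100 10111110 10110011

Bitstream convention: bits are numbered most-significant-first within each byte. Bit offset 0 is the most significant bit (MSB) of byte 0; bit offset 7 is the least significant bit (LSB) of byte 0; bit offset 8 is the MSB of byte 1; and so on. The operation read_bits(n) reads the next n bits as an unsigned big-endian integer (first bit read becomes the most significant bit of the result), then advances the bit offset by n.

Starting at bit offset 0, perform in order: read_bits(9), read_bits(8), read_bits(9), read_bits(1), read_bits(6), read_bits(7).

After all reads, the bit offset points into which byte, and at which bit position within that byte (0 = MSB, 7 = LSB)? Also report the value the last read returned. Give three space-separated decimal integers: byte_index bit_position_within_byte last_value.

Answer: 5 0 62

Derivation:
Read 1: bits[0:9] width=9 -> value=140 (bin 010001100); offset now 9 = byte 1 bit 1; 39 bits remain
Read 2: bits[9:17] width=8 -> value=154 (bin 10011010); offset now 17 = byte 2 bit 1; 31 bits remain
Read 3: bits[17:26] width=9 -> value=456 (bin 111001000); offset now 26 = byte 3 bit 2; 22 bits remain
Read 4: bits[26:27] width=1 -> value=1 (bin 1); offset now 27 = byte 3 bit 3; 21 bits remain
Read 5: bits[27:33] width=6 -> value=41 (bin 101001); offset now 33 = byte 4 bit 1; 15 bits remain
Read 6: bits[33:40] width=7 -> value=62 (bin 0111110); offset now 40 = byte 5 bit 0; 8 bits remain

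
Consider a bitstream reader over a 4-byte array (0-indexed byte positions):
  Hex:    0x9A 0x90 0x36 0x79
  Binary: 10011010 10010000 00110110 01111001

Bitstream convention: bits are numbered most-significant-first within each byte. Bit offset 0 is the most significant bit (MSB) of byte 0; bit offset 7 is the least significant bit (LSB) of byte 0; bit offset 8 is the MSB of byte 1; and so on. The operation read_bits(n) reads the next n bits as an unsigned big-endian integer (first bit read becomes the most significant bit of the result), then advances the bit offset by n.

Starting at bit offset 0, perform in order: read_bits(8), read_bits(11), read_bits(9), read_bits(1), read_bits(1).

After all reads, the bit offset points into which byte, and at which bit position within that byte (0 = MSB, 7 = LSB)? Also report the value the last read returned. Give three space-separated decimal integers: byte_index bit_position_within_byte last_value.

Read 1: bits[0:8] width=8 -> value=154 (bin 10011010); offset now 8 = byte 1 bit 0; 24 bits remain
Read 2: bits[8:19] width=11 -> value=1153 (bin 10010000001); offset now 19 = byte 2 bit 3; 13 bits remain
Read 3: bits[19:28] width=9 -> value=359 (bin 101100111); offset now 28 = byte 3 bit 4; 4 bits remain
Read 4: bits[28:29] width=1 -> value=1 (bin 1); offset now 29 = byte 3 bit 5; 3 bits remain
Read 5: bits[29:30] width=1 -> value=0 (bin 0); offset now 30 = byte 3 bit 6; 2 bits remain

Answer: 3 6 0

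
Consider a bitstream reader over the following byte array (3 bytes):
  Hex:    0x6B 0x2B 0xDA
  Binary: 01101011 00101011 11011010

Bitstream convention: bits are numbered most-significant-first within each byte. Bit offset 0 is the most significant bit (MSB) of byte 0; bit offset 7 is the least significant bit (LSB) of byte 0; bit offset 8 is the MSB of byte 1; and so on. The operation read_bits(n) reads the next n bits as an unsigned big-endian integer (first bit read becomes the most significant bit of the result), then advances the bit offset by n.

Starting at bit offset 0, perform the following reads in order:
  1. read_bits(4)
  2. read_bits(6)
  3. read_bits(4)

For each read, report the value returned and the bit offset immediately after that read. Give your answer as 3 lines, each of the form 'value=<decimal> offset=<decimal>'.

Read 1: bits[0:4] width=4 -> value=6 (bin 0110); offset now 4 = byte 0 bit 4; 20 bits remain
Read 2: bits[4:10] width=6 -> value=44 (bin 101100); offset now 10 = byte 1 bit 2; 14 bits remain
Read 3: bits[10:14] width=4 -> value=10 (bin 1010); offset now 14 = byte 1 bit 6; 10 bits remain

Answer: value=6 offset=4
value=44 offset=10
value=10 offset=14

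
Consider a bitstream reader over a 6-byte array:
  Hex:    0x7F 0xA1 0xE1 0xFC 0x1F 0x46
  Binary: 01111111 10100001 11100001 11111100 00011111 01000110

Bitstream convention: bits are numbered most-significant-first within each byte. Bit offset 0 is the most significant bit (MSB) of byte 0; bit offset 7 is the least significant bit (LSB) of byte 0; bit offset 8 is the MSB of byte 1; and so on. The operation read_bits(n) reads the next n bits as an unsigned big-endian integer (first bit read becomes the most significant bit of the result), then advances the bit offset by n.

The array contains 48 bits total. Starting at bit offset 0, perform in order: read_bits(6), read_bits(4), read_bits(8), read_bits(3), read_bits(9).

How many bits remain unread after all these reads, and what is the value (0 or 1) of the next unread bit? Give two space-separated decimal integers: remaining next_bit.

Answer: 18 0

Derivation:
Read 1: bits[0:6] width=6 -> value=31 (bin 011111); offset now 6 = byte 0 bit 6; 42 bits remain
Read 2: bits[6:10] width=4 -> value=14 (bin 1110); offset now 10 = byte 1 bit 2; 38 bits remain
Read 3: bits[10:18] width=8 -> value=135 (bin 10000111); offset now 18 = byte 2 bit 2; 30 bits remain
Read 4: bits[18:21] width=3 -> value=4 (bin 100); offset now 21 = byte 2 bit 5; 27 bits remain
Read 5: bits[21:30] width=9 -> value=127 (bin 001111111); offset now 30 = byte 3 bit 6; 18 bits remain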